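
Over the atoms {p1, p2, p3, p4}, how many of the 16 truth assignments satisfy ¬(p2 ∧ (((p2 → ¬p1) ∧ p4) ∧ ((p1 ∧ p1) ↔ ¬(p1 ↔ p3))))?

Initial set: {¬(p2 ∧ (((p2 → ¬p1) ∧ p4) ∧ ((p1 ∧ p1) ↔ ¬(p1 ↔ p3))))}.
¬(p2 ∧ (((p2 → ¬p1) ∧ p4) ∧ ((p1 ∧ p1) ↔ ¬(p1 ↔ p3)))): β-rule — branch into ¬p2  //  ¬(((p2 → ¬p1) ∧ p4) ∧ ((p1 ∧ p1) ↔ ¬(p1 ↔ p3))).
  branch 1 (add ¬p2):
    ○ open, literals {p2=0}.
  branch 2 (add ¬(((p2 → ¬p1) ∧ p4) ∧ ((p1 ∧ p1) ↔ ¬(p1 ↔ p3)))):
    ¬(((p2 → ¬p1) ∧ p4) ∧ ((p1 ∧ p1) ↔ ¬(p1 ↔ p3))): β-rule — branch into ¬((p2 → ¬p1) ∧ p4)  //  ¬((p1 ∧ p1) ↔ ¬(p1 ↔ p3)).
      branch 2.1 (add ¬((p2 → ¬p1) ∧ p4)):
        ¬((p2 → ¬p1) ∧ p4): β-rule — branch into ¬(p2 → ¬p1)  //  ¬p4.
          branch 2.1.1 (add ¬(p2 → ¬p1)):
            ¬(p2 → ¬p1): α-rule — add p2, ¬¬p1.
            ○ open, literals {p1=1, p2=1}.
          branch 2.1.2 (add ¬p4):
            ○ open, literals {p4=0}.
      branch 2.2 (add ¬((p1 ∧ p1) ↔ ¬(p1 ↔ p3))):
        ¬((p1 ∧ p1) ↔ ¬(p1 ↔ p3)): β-rule — branch into (p1 ∧ p1), ¬¬(p1 ↔ p3)  //  ¬(p1 ∧ p1), ¬(p1 ↔ p3).
          branch 2.2.1 (add (p1 ∧ p1), ¬¬(p1 ↔ p3)):
            (p1 ∧ p1): α-rule — add p1, p1.
            ¬¬(p1 ↔ p3): β-rule — branch into p1, p3  //  ¬p1, ¬p3.
              branch 2.2.1.1 (add p1, p3):
                ○ open, literals {p1=1, p3=1}.
              branch 2.2.1.2 (add ¬p1, ¬p3):
                × closes — contains both p1 and ¬p1.
          branch 2.2.2 (add ¬(p1 ∧ p1), ¬(p1 ↔ p3)):
            ¬(p1 ∧ p1): β-rule — branch into ¬p1  //  ¬p1.
              branch 2.2.2.1 (add ¬p1):
                ¬(p1 ↔ p3): β-rule — branch into p1, ¬p3  //  ¬p1, p3.
                  branch 2.2.2.1.1 (add p1, ¬p3):
                    × closes — contains both p1 and ¬p1.
                  branch 2.2.2.1.2 (add ¬p1, p3):
                    ○ open, literals {p1=0, p3=1}.
              branch 2.2.2.2 (add ¬p1):
                ¬(p1 ↔ p3): β-rule — branch into p1, ¬p3  //  ¬p1, p3.
                  branch 2.2.2.2.1 (add p1, ¬p3):
                    × closes — contains both p1 and ¬p1.
                  branch 2.2.2.2.2 (add ¬p1, p3):
                    ○ open, literals {p1=0, p3=1}.
3 branches closed, 6 open.
Each open branch fixes some atoms; the unmentioned ones are free. Counting distinct full assignments: branch {p2=0} (p1, p3, p4) contributes 8 new; branch {p1=1, p2=1} (p3, p4) contributes 4 new; branch {p4=0} (p1, p2, p3) contributes 2 new; branch {p1=1, p3=1} (p2, p4) contributes 0 new; branch {p1=0, p3=1} (p2, p4) contributes 1 new; branch {p1=0, p3=1} (p2, p4) contributes 0 new. Total: 15.

15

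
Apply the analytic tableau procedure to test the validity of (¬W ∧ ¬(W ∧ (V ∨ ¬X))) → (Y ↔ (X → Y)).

Assume the negation and expand:
Initial set: {¬((¬W ∧ ¬(W ∧ (V ∨ ¬X))) → (Y ↔ (X → Y)))}.
¬((¬W ∧ ¬(W ∧ (V ∨ ¬X))) → (Y ↔ (X → Y))): α-rule — add (¬W ∧ ¬(W ∧ (V ∨ ¬X))), ¬(Y ↔ (X → Y)).
(¬W ∧ ¬(W ∧ (V ∨ ¬X))): α-rule — add ¬W, ¬(W ∧ (V ∨ ¬X)).
¬(Y ↔ (X → Y)): β-rule — branch into Y, ¬(X → Y)  //  ¬Y, (X → Y).
  branch 1 (add Y, ¬(X → Y)):
    ¬(X → Y): α-rule — add X, ¬Y.
    × closes — contains both Y and ¬Y.
  branch 2 (add ¬Y, (X → Y)):
    ¬(W ∧ (V ∨ ¬X)): β-rule — branch into ¬W  //  ¬(V ∨ ¬X).
      branch 2.1 (add ¬W):
        (X → Y): β-rule — branch into ¬X  //  Y.
          branch 2.1.1 (add ¬X):
            ○ open, literals {W=F, X=F, Y=F}.
          branch 2.1.2 (add Y):
            × closes — contains both Y and ¬Y.
      branch 2.2 (add ¬(V ∨ ¬X)):
        ¬(V ∨ ¬X): α-rule — add ¬V, ¬¬X.
        (X → Y): β-rule — branch into ¬X  //  Y.
          branch 2.2.1 (add ¬X):
            × closes — contains both X and ¬X.
          branch 2.2.2 (add Y):
            × closes — contains both Y and ¬Y.
4 branches closed, 1 open.
An open branch gives a countermodel: W=F, X=F, Y=F (unmentioned atoms arbitrary); under it the original formula is false.

Not valid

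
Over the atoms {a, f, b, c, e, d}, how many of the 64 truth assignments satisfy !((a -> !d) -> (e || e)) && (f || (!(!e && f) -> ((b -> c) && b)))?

Initial set: {(!((a -> !d) -> (e || e)) && (f || (!(!e && f) -> ((b -> c) && b))))}.
(!((a -> !d) -> (e || e)) && (f || (!(!e && f) -> ((b -> c) && b)))): α-rule — add !((a -> !d) -> (e || e)), (f || (!(!e && f) -> ((b -> c) && b))).
!((a -> !d) -> (e || e)): α-rule — add (a -> !d), !(e || e).
!(e || e): α-rule — add !e, !e.
(f || (!(!e && f) -> ((b -> c) && b))): β-rule — branch into f  //  (!(!e && f) -> ((b -> c) && b)).
  branch 1 (add f):
    (a -> !d): β-rule — branch into !a  //  !d.
      branch 1.1 (add !a):
        ○ open, literals {a=F, e=F, f=T}.
      branch 1.2 (add !d):
        ○ open, literals {d=F, e=F, f=T}.
  branch 2 (add (!(!e && f) -> ((b -> c) && b))):
    (a -> !d): β-rule — branch into !a  //  !d.
      branch 2.1 (add !a):
        (!(!e && f) -> ((b -> c) && b)): β-rule — branch into !!(!e && f)  //  ((b -> c) && b).
          branch 2.1.1 (add !!(!e && f)):
            !!(!e && f): α-rule — add !e, f.
            ○ open, literals {a=F, e=F, f=T}.
          branch 2.1.2 (add ((b -> c) && b)):
            ((b -> c) && b): α-rule — add (b -> c), b.
            (b -> c): β-rule — branch into !b  //  c.
              branch 2.1.2.1 (add !b):
                × closes — contains both b and !b.
              branch 2.1.2.2 (add c):
                ○ open, literals {a=F, b=T, c=T, e=F}.
      branch 2.2 (add !d):
        (!(!e && f) -> ((b -> c) && b)): β-rule — branch into !!(!e && f)  //  ((b -> c) && b).
          branch 2.2.1 (add !!(!e && f)):
            !!(!e && f): α-rule — add !e, f.
            ○ open, literals {d=F, e=F, f=T}.
          branch 2.2.2 (add ((b -> c) && b)):
            ((b -> c) && b): α-rule — add (b -> c), b.
            (b -> c): β-rule — branch into !b  //  c.
              branch 2.2.2.1 (add !b):
                × closes — contains both b and !b.
              branch 2.2.2.2 (add c):
                ○ open, literals {b=T, c=T, d=F, e=F}.
2 branches closed, 6 open.
Each open branch fixes some atoms; the unmentioned ones are free. Counting distinct full assignments: branch {a=F, e=F, f=T} (b, c, d) contributes 8 new; branch {d=F, e=F, f=T} (a, b, c) contributes 4 new; branch {a=F, e=F, f=T} (b, c, d) contributes 0 new; branch {a=F, b=T, c=T, e=F} (f, d) contributes 2 new; branch {d=F, e=F, f=T} (a, b, c) contributes 0 new; branch {b=T, c=T, d=F, e=F} (a, f) contributes 1 new. Total: 15.

15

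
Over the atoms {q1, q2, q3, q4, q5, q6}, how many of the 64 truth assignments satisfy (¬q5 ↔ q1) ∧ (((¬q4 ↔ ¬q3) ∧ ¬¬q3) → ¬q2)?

28

Initial set: {((¬q5 ↔ q1) ∧ (((¬q4 ↔ ¬q3) ∧ ¬¬q3) → ¬q2))}.
((¬q5 ↔ q1) ∧ (((¬q4 ↔ ¬q3) ∧ ¬¬q3) → ¬q2)): α-rule — add (¬q5 ↔ q1), (((¬q4 ↔ ¬q3) ∧ ¬¬q3) → ¬q2).
(¬q5 ↔ q1): β-rule — branch into ¬q5, q1  //  ¬¬q5, ¬q1.
  branch 1 (add ¬q5, q1):
    (((¬q4 ↔ ¬q3) ∧ ¬¬q3) → ¬q2): β-rule — branch into ¬((¬q4 ↔ ¬q3) ∧ ¬¬q3)  //  ¬q2.
      branch 1.1 (add ¬((¬q4 ↔ ¬q3) ∧ ¬¬q3)):
        ¬((¬q4 ↔ ¬q3) ∧ ¬¬q3): β-rule — branch into ¬(¬q4 ↔ ¬q3)  //  ¬¬¬q3.
          branch 1.1.1 (add ¬(¬q4 ↔ ¬q3)):
            ¬(¬q4 ↔ ¬q3): β-rule — branch into ¬q4, ¬¬q3  //  ¬¬q4, ¬q3.
              branch 1.1.1.1 (add ¬q4, ¬¬q3):
                ○ open, literals {q1=true, q3=true, q4=false, q5=false}.
              branch 1.1.1.2 (add ¬¬q4, ¬q3):
                ○ open, literals {q1=true, q3=false, q4=true, q5=false}.
          branch 1.1.2 (add ¬¬¬q3):
            ¬¬¬q3: drop double negation, giving ¬q3.
            ○ open, literals {q1=true, q3=false, q5=false}.
      branch 1.2 (add ¬q2):
        ○ open, literals {q1=true, q2=false, q5=false}.
  branch 2 (add ¬¬q5, ¬q1):
    (((¬q4 ↔ ¬q3) ∧ ¬¬q3) → ¬q2): β-rule — branch into ¬((¬q4 ↔ ¬q3) ∧ ¬¬q3)  //  ¬q2.
      branch 2.1 (add ¬((¬q4 ↔ ¬q3) ∧ ¬¬q3)):
        ¬((¬q4 ↔ ¬q3) ∧ ¬¬q3): β-rule — branch into ¬(¬q4 ↔ ¬q3)  //  ¬¬¬q3.
          branch 2.1.1 (add ¬(¬q4 ↔ ¬q3)):
            ¬(¬q4 ↔ ¬q3): β-rule — branch into ¬q4, ¬¬q3  //  ¬¬q4, ¬q3.
              branch 2.1.1.1 (add ¬q4, ¬¬q3):
                ○ open, literals {q1=false, q3=true, q4=false, q5=true}.
              branch 2.1.1.2 (add ¬¬q4, ¬q3):
                ○ open, literals {q1=false, q3=false, q4=true, q5=true}.
          branch 2.1.2 (add ¬¬¬q3):
            ¬¬¬q3: drop double negation, giving ¬q3.
            ○ open, literals {q1=false, q3=false, q5=true}.
      branch 2.2 (add ¬q2):
        ○ open, literals {q1=false, q2=false, q5=true}.
0 branches closed, 8 open.
Each open branch fixes some atoms; the unmentioned ones are free. Counting distinct full assignments: branch {q1=true, q3=true, q4=false, q5=false} (q2, q6) contributes 4 new; branch {q1=true, q3=false, q4=true, q5=false} (q2, q6) contributes 4 new; branch {q1=true, q3=false, q5=false} (q2, q4, q6) contributes 4 new; branch {q1=true, q2=false, q5=false} (q3, q4, q6) contributes 2 new; branch {q1=false, q3=true, q4=false, q5=true} (q2, q6) contributes 4 new; branch {q1=false, q3=false, q4=true, q5=true} (q2, q6) contributes 4 new; branch {q1=false, q3=false, q5=true} (q2, q4, q6) contributes 4 new; branch {q1=false, q2=false, q5=true} (q3, q4, q6) contributes 2 new. Total: 28.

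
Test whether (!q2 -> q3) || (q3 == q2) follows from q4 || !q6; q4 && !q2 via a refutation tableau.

Yes

Initial set: {(q4 || !q6); (q4 && !q2); !((!q2 -> q3) || (q3 == q2))}.
(q4 && !q2): α-rule — add q4, !q2.
!((!q2 -> q3) || (q3 == q2)): α-rule — add !(!q2 -> q3), !(q3 == q2).
!(!q2 -> q3): α-rule — add !q2, !q3.
(q4 || !q6): β-rule — branch into q4  //  !q6.
  branch 1 (add q4):
    !(q3 == q2): β-rule — branch into q3, !q2  //  !q3, q2.
      branch 1.1 (add q3, !q2):
        × closes — contains both q3 and !q3.
      branch 1.2 (add !q3, q2):
        × closes — contains both q2 and !q2.
  branch 2 (add !q6):
    !(q3 == q2): β-rule — branch into q3, !q2  //  !q3, q2.
      branch 2.1 (add q3, !q2):
        × closes — contains both q3 and !q3.
      branch 2.2 (add !q3, q2):
        × closes — contains both q2 and !q2.
All 4 branches close.
Every branch closed, so the premises entail the conclusion.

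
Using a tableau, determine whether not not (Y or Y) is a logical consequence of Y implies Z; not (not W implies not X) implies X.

Initial set: {(Y implies Z); (not (not W implies not X) implies X); not not not (Y or Y)}.
not not not (Y or Y): drop double negation, giving not (Y or Y).
not (Y or Y): α-rule — add not Y, not Y.
(Y implies Z): β-rule — branch into not Y  //  Z.
  branch 1 (add not Y):
    (not (not W implies not X) implies X): β-rule — branch into not not (not W implies not X)  //  X.
      branch 1.1 (add not not (not W implies not X)):
        not not (not W implies not X): β-rule — branch into not not W  //  not X.
          branch 1.1.1 (add not not W):
            ○ open, literals {W=T, Y=F}.
          branch 1.1.2 (add not X):
            ○ open, literals {X=F, Y=F}.
      branch 1.2 (add X):
        ○ open, literals {X=T, Y=F}.
  branch 2 (add Z):
    (not (not W implies not X) implies X): β-rule — branch into not not (not W implies not X)  //  X.
      branch 2.1 (add not not (not W implies not X)):
        not not (not W implies not X): β-rule — branch into not not W  //  not X.
          branch 2.1.1 (add not not W):
            ○ open, literals {W=T, Y=F, Z=T}.
          branch 2.1.2 (add not X):
            ○ open, literals {X=F, Y=F, Z=T}.
      branch 2.2 (add X):
        ○ open, literals {X=T, Y=F, Z=T}.
0 branches closed, 6 open.
An open branch gives a countermodel: W=T, Y=F (unmentioned atoms arbitrary); the premises hold there but the conclusion fails.

No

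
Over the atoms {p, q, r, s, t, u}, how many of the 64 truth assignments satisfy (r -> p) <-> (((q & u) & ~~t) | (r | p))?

34

Initial set: {T ((r -> p) <-> (((q & u) & ~~t) | (r | p)))}.
T ((r -> p) <-> (((q & u) & ~~t) | (r | p))): β-rule — branch into T (r -> p), T (((q & u) & ~~t) | (r | p))  //  F (r -> p), F (((q & u) & ~~t) | (r | p)).
  branch 1 (add T (r -> p), T (((q & u) & ~~t) | (r | p))):
    T (r -> p): β-rule — branch into F r  //  T p.
      branch 1.1 (add F r):
        T (((q & u) & ~~t) | (r | p)): β-rule — branch into T ((q & u) & ~~t)  //  T (r | p).
          branch 1.1.1 (add T ((q & u) & ~~t)):
            T ((q & u) & ~~t): α-rule — add T (q & u), T ~~t.
            T (q & u): α-rule — add T q, T u.
            T ~~t: drop double negation, giving T t.
            ○ open, literals {q=T, r=F, t=T, u=T}.
          branch 1.1.2 (add T (r | p)):
            T (r | p): β-rule — branch into T r  //  T p.
              branch 1.1.2.1 (add T r):
                × closes — contains both r and ~r.
              branch 1.1.2.2 (add T p):
                ○ open, literals {p=T, r=F}.
      branch 1.2 (add T p):
        T (((q & u) & ~~t) | (r | p)): β-rule — branch into T ((q & u) & ~~t)  //  T (r | p).
          branch 1.2.1 (add T ((q & u) & ~~t)):
            T ((q & u) & ~~t): α-rule — add T (q & u), T ~~t.
            T (q & u): α-rule — add T q, T u.
            T ~~t: drop double negation, giving T t.
            ○ open, literals {p=T, q=T, t=T, u=T}.
          branch 1.2.2 (add T (r | p)):
            T (r | p): β-rule — branch into T r  //  T p.
              branch 1.2.2.1 (add T r):
                ○ open, literals {p=T, r=T}.
              branch 1.2.2.2 (add T p):
                ○ open, literals {p=T}.
  branch 2 (add F (r -> p), F (((q & u) & ~~t) | (r | p))):
    F (r -> p): α-rule — add T r, F p.
    F (((q & u) & ~~t) | (r | p)): α-rule — add F ((q & u) & ~~t), F (r | p).
    F (r | p): α-rule — add F r, F p.
    × closes — contains both r and ~r.
2 branches closed, 5 open.
Each open branch fixes some atoms; the unmentioned ones are free. Counting distinct full assignments: branch {q=T, r=F, t=T, u=T} (p, s) contributes 4 new; branch {p=T, r=F} (q, s, t, u) contributes 14 new; branch {p=T, q=T, t=T, u=T} (r, s) contributes 2 new; branch {p=T, r=T} (q, s, t, u) contributes 14 new; branch {p=T} (q, r, s, t, u) contributes 0 new. Total: 34.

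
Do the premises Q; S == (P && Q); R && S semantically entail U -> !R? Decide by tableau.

Initial set: {Q; (S == (P && Q)); (R && S); !(U -> !R)}.
(R && S): α-rule — add R, S.
!(U -> !R): α-rule — add U, !!R.
(S == (P && Q)): β-rule — branch into S, (P && Q)  //  !S, !(P && Q).
  branch 1 (add S, (P && Q)):
    (P && Q): α-rule — add P, Q.
    ○ open, literals {P=1, Q=1, R=1, S=1, U=1}.
  branch 2 (add !S, !(P && Q)):
    × closes — contains both S and !S.
1 branch closed, 1 open.
An open branch gives a countermodel: P=1, Q=1, R=1, S=1, U=1 (unmentioned atoms arbitrary); the premises hold there but the conclusion fails.

No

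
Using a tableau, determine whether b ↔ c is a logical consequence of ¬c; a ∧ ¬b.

Yes

Initial set: {¬c; (a ∧ ¬b); ¬(b ↔ c)}.
(a ∧ ¬b): α-rule — add a, ¬b.
¬(b ↔ c): β-rule — branch into b, ¬c  //  ¬b, c.
  branch 1 (add b, ¬c):
    × closes — contains both b and ¬b.
  branch 2 (add ¬b, c):
    × closes — contains both c and ¬c.
All 2 branches close.
Every branch closed, so the premises entail the conclusion.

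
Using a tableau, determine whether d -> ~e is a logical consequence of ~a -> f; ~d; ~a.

Initial set: {(~a -> f); ~d; ~a; ~(d -> ~e)}.
~(d -> ~e): α-rule — add d, ~~e.
× closes — contains both d and ~d.
All 1 branch closes.
Every branch closed, so the premises entail the conclusion.

Yes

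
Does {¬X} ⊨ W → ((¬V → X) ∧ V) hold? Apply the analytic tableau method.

No

Initial set: {T ¬X; F (W → ((¬V → X) ∧ V))}.
F (W → ((¬V → X) ∧ V)): α-rule — add T W, F ((¬V → X) ∧ V).
F ((¬V → X) ∧ V): β-rule — branch into F (¬V → X)  //  F V.
  branch 1 (add F (¬V → X)):
    F (¬V → X): α-rule — add T ¬V, F X.
    ○ open, literals {V=F, W=T, X=F}.
  branch 2 (add F V):
    ○ open, literals {V=F, W=T, X=F}.
0 branches closed, 2 open.
An open branch gives a countermodel: V=F, W=T, X=F (unmentioned atoms arbitrary); the premises hold there but the conclusion fails.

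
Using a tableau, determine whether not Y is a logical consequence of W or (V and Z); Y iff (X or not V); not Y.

Yes

Initial set: {(W or (V and Z)); (Y iff (X or not V)); not Y; not not Y}.
× closes — contains both Y and not Y.
All 1 branch closes.
Every branch closed, so the premises entail the conclusion.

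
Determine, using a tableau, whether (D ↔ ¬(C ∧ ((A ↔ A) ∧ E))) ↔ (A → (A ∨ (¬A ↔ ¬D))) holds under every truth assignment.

Assume the negation and expand:
Initial set: {F ((D ↔ ¬(C ∧ ((A ↔ A) ∧ E))) ↔ (A → (A ∨ (¬A ↔ ¬D))))}.
F ((D ↔ ¬(C ∧ ((A ↔ A) ∧ E))) ↔ (A → (A ∨ (¬A ↔ ¬D)))): β-rule — branch into T (D ↔ ¬(C ∧ ((A ↔ A) ∧ E))), F (A → (A ∨ (¬A ↔ ¬D)))  //  F (D ↔ ¬(C ∧ ((A ↔ A) ∧ E))), T (A → (A ∨ (¬A ↔ ¬D))).
  branch 1 (add T (D ↔ ¬(C ∧ ((A ↔ A) ∧ E))), F (A → (A ∨ (¬A ↔ ¬D)))):
    F (A → (A ∨ (¬A ↔ ¬D))): α-rule — add T A, F (A ∨ (¬A ↔ ¬D)).
    F (A ∨ (¬A ↔ ¬D)): α-rule — add F A, F (¬A ↔ ¬D).
    × closes — contains both A and ¬A.
  branch 2 (add F (D ↔ ¬(C ∧ ((A ↔ A) ∧ E))), T (A → (A ∨ (¬A ↔ ¬D)))):
    F (D ↔ ¬(C ∧ ((A ↔ A) ∧ E))): β-rule — branch into T D, F ¬(C ∧ ((A ↔ A) ∧ E))  //  F D, T ¬(C ∧ ((A ↔ A) ∧ E)).
      branch 2.1 (add T D, F ¬(C ∧ ((A ↔ A) ∧ E))):
        F ¬(C ∧ ((A ↔ A) ∧ E)): α-rule — add T C, T ((A ↔ A) ∧ E).
        T ((A ↔ A) ∧ E): α-rule — add T (A ↔ A), T E.
        T (A → (A ∨ (¬A ↔ ¬D))): β-rule — branch into F A  //  T (A ∨ (¬A ↔ ¬D)).
          branch 2.1.1 (add F A):
            T (A ↔ A): β-rule — branch into T A, T A  //  F A, F A.
              branch 2.1.1.1 (add T A, T A):
                × closes — contains both A and ¬A.
              branch 2.1.1.2 (add F A, F A):
                ○ open, literals {A=F, C=T, D=T, E=T}.
          branch 2.1.2 (add T (A ∨ (¬A ↔ ¬D))):
            T (A ↔ A): β-rule — branch into T A, T A  //  F A, F A.
              branch 2.1.2.1 (add T A, T A):
                T (A ∨ (¬A ↔ ¬D)): β-rule — branch into T A  //  T (¬A ↔ ¬D).
                  branch 2.1.2.1.1 (add T A):
                    ○ open, literals {A=T, C=T, D=T, E=T}.
                  branch 2.1.2.1.2 (add T (¬A ↔ ¬D)):
                    T (¬A ↔ ¬D): β-rule — branch into T ¬A, T ¬D  //  F ¬A, F ¬D.
                      branch 2.1.2.1.2.1 (add T ¬A, T ¬D):
                        × closes — contains both A and ¬A.
                      branch 2.1.2.1.2.2 (add F ¬A, F ¬D):
                        ○ open, literals {A=T, C=T, D=T, E=T}.
              branch 2.1.2.2 (add F A, F A):
                T (A ∨ (¬A ↔ ¬D)): β-rule — branch into T A  //  T (¬A ↔ ¬D).
                  branch 2.1.2.2.1 (add T A):
                    × closes — contains both A and ¬A.
                  branch 2.1.2.2.2 (add T (¬A ↔ ¬D)):
                    T (¬A ↔ ¬D): β-rule — branch into T ¬A, T ¬D  //  F ¬A, F ¬D.
                      branch 2.1.2.2.2.1 (add T ¬A, T ¬D):
                        × closes — contains both D and ¬D.
                      branch 2.1.2.2.2.2 (add F ¬A, F ¬D):
                        × closes — contains both A and ¬A.
      branch 2.2 (add F D, T ¬(C ∧ ((A ↔ A) ∧ E))):
        T (A → (A ∨ (¬A ↔ ¬D))): β-rule — branch into F A  //  T (A ∨ (¬A ↔ ¬D)).
          branch 2.2.1 (add F A):
            T ¬(C ∧ ((A ↔ A) ∧ E)): β-rule — branch into F C  //  F ((A ↔ A) ∧ E).
              branch 2.2.1.1 (add F C):
                ○ open, literals {A=F, C=F, D=F}.
              branch 2.2.1.2 (add F ((A ↔ A) ∧ E)):
                F ((A ↔ A) ∧ E): β-rule — branch into F (A ↔ A)  //  F E.
                  branch 2.2.1.2.1 (add F (A ↔ A)):
                    F (A ↔ A): β-rule — branch into T A, F A  //  F A, T A.
                      branch 2.2.1.2.1.1 (add T A, F A):
                        × closes — contains both A and ¬A.
                      branch 2.2.1.2.1.2 (add F A, T A):
                        × closes — contains both A and ¬A.
                  branch 2.2.1.2.2 (add F E):
                    ○ open, literals {A=F, D=F, E=F}.
          branch 2.2.2 (add T (A ∨ (¬A ↔ ¬D))):
            T ¬(C ∧ ((A ↔ A) ∧ E)): β-rule — branch into F C  //  F ((A ↔ A) ∧ E).
              branch 2.2.2.1 (add F C):
                T (A ∨ (¬A ↔ ¬D)): β-rule — branch into T A  //  T (¬A ↔ ¬D).
                  branch 2.2.2.1.1 (add T A):
                    ○ open, literals {A=T, C=F, D=F}.
                  branch 2.2.2.1.2 (add T (¬A ↔ ¬D)):
                    T (¬A ↔ ¬D): β-rule — branch into T ¬A, T ¬D  //  F ¬A, F ¬D.
                      branch 2.2.2.1.2.1 (add T ¬A, T ¬D):
                        ○ open, literals {A=F, C=F, D=F}.
                      branch 2.2.2.1.2.2 (add F ¬A, F ¬D):
                        × closes — contains both D and ¬D.
              branch 2.2.2.2 (add F ((A ↔ A) ∧ E)):
                T (A ∨ (¬A ↔ ¬D)): β-rule — branch into T A  //  T (¬A ↔ ¬D).
                  branch 2.2.2.2.1 (add T A):
                    F ((A ↔ A) ∧ E): β-rule — branch into F (A ↔ A)  //  F E.
                      branch 2.2.2.2.1.1 (add F (A ↔ A)):
                        F (A ↔ A): β-rule — branch into T A, F A  //  F A, T A.
                          branch 2.2.2.2.1.1.1 (add T A, F A):
                            × closes — contains both A and ¬A.
                          branch 2.2.2.2.1.1.2 (add F A, T A):
                            × closes — contains both A and ¬A.
                      branch 2.2.2.2.1.2 (add F E):
                        ○ open, literals {A=T, D=F, E=F}.
                  branch 2.2.2.2.2 (add T (¬A ↔ ¬D)):
                    F ((A ↔ A) ∧ E): β-rule — branch into F (A ↔ A)  //  F E.
                      branch 2.2.2.2.2.1 (add F (A ↔ A)):
                        T (¬A ↔ ¬D): β-rule — branch into T ¬A, T ¬D  //  F ¬A, F ¬D.
                          branch 2.2.2.2.2.1.1 (add T ¬A, T ¬D):
                            F (A ↔ A): β-rule — branch into T A, F A  //  F A, T A.
                              branch 2.2.2.2.2.1.1.1 (add T A, F A):
                                × closes — contains both A and ¬A.
                              branch 2.2.2.2.2.1.1.2 (add F A, T A):
                                × closes — contains both A and ¬A.
                          branch 2.2.2.2.2.1.2 (add F ¬A, F ¬D):
                            × closes — contains both D and ¬D.
                      branch 2.2.2.2.2.2 (add F E):
                        T (¬A ↔ ¬D): β-rule — branch into T ¬A, T ¬D  //  F ¬A, F ¬D.
                          branch 2.2.2.2.2.2.1 (add T ¬A, T ¬D):
                            ○ open, literals {A=F, D=F, E=F}.
                          branch 2.2.2.2.2.2.2 (add F ¬A, F ¬D):
                            × closes — contains both D and ¬D.
15 branches closed, 9 open.
An open branch gives a countermodel: A=F, C=T, D=T, E=T (unmentioned atoms arbitrary); under it the original formula is false.

Not valid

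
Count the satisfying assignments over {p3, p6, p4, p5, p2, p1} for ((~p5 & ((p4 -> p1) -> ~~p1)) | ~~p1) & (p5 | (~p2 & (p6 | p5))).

Initial set: {(((~p5 & ((p4 -> p1) -> ~~p1)) | ~~p1) & (p5 | (~p2 & (p6 | p5))))}.
(((~p5 & ((p4 -> p1) -> ~~p1)) | ~~p1) & (p5 | (~p2 & (p6 | p5)))): α-rule — add ((~p5 & ((p4 -> p1) -> ~~p1)) | ~~p1), (p5 | (~p2 & (p6 | p5))).
((~p5 & ((p4 -> p1) -> ~~p1)) | ~~p1): β-rule — branch into (~p5 & ((p4 -> p1) -> ~~p1))  //  ~~p1.
  branch 1 (add (~p5 & ((p4 -> p1) -> ~~p1))):
    (~p5 & ((p4 -> p1) -> ~~p1)): α-rule — add ~p5, ((p4 -> p1) -> ~~p1).
    (p5 | (~p2 & (p6 | p5))): β-rule — branch into p5  //  (~p2 & (p6 | p5)).
      branch 1.1 (add p5):
        × closes — contains both p5 and ~p5.
      branch 1.2 (add (~p2 & (p6 | p5))):
        (~p2 & (p6 | p5)): α-rule — add ~p2, (p6 | p5).
        ((p4 -> p1) -> ~~p1): β-rule — branch into ~(p4 -> p1)  //  ~~p1.
          branch 1.2.1 (add ~(p4 -> p1)):
            ~(p4 -> p1): α-rule — add p4, ~p1.
            (p6 | p5): β-rule — branch into p6  //  p5.
              branch 1.2.1.1 (add p6):
                ○ open, literals {p1=F, p2=F, p4=T, p5=F, p6=T}.
              branch 1.2.1.2 (add p5):
                × closes — contains both p5 and ~p5.
          branch 1.2.2 (add ~~p1):
            ~~p1: drop double negation, giving p1.
            (p6 | p5): β-rule — branch into p6  //  p5.
              branch 1.2.2.1 (add p6):
                ○ open, literals {p1=T, p2=F, p5=F, p6=T}.
              branch 1.2.2.2 (add p5):
                × closes — contains both p5 and ~p5.
  branch 2 (add ~~p1):
    ~~p1: drop double negation, giving p1.
    (p5 | (~p2 & (p6 | p5))): β-rule — branch into p5  //  (~p2 & (p6 | p5)).
      branch 2.1 (add p5):
        ○ open, literals {p1=T, p5=T}.
      branch 2.2 (add (~p2 & (p6 | p5))):
        (~p2 & (p6 | p5)): α-rule — add ~p2, (p6 | p5).
        (p6 | p5): β-rule — branch into p6  //  p5.
          branch 2.2.1 (add p6):
            ○ open, literals {p1=T, p2=F, p6=T}.
          branch 2.2.2 (add p5):
            ○ open, literals {p1=T, p2=F, p5=T}.
3 branches closed, 5 open.
Each open branch fixes some atoms; the unmentioned ones are free. Counting distinct full assignments: branch {p1=F, p2=F, p4=T, p5=F, p6=T} (p3) contributes 2 new; branch {p1=T, p2=F, p5=F, p6=T} (p3, p4) contributes 4 new; branch {p1=T, p5=T} (p3, p6, p4, p2) contributes 16 new; branch {p1=T, p2=F, p6=T} (p3, p4, p5) contributes 0 new; branch {p1=T, p2=F, p5=T} (p3, p6, p4) contributes 0 new. Total: 22.

22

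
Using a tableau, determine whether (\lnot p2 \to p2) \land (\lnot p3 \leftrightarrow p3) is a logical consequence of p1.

No

Initial set: {p1; \lnot ((\lnot p2 \to p2) \land (\lnot p3 \leftrightarrow p3))}.
\lnot ((\lnot p2 \to p2) \land (\lnot p3 \leftrightarrow p3)): β-rule — branch into \lnot (\lnot p2 \to p2)  //  \lnot (\lnot p3 \leftrightarrow p3).
  branch 1 (add \lnot (\lnot p2 \to p2)):
    \lnot (\lnot p2 \to p2): α-rule — add \lnot p2, \lnot p2.
    ○ open, literals {p1=1, p2=0}.
  branch 2 (add \lnot (\lnot p3 \leftrightarrow p3)):
    \lnot (\lnot p3 \leftrightarrow p3): β-rule — branch into \lnot p3, \lnot p3  //  \lnot \lnot p3, p3.
      branch 2.1 (add \lnot p3, \lnot p3):
        ○ open, literals {p1=1, p3=0}.
      branch 2.2 (add \lnot \lnot p3, p3):
        ○ open, literals {p1=1, p3=1}.
0 branches closed, 3 open.
An open branch gives a countermodel: p1=1, p2=0 (unmentioned atoms arbitrary); the premises hold there but the conclusion fails.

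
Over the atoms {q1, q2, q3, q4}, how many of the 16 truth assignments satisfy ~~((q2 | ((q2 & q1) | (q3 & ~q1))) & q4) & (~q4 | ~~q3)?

3

Initial set: {(~~((q2 | ((q2 & q1) | (q3 & ~q1))) & q4) & (~q4 | ~~q3))}.
(~~((q2 | ((q2 & q1) | (q3 & ~q1))) & q4) & (~q4 | ~~q3)): α-rule — add ~~((q2 | ((q2 & q1) | (q3 & ~q1))) & q4), (~q4 | ~~q3).
~~((q2 | ((q2 & q1) | (q3 & ~q1))) & q4): drop double negation, giving ((q2 | ((q2 & q1) | (q3 & ~q1))) & q4).
((q2 | ((q2 & q1) | (q3 & ~q1))) & q4): α-rule — add (q2 | ((q2 & q1) | (q3 & ~q1))), q4.
(~q4 | ~~q3): β-rule — branch into ~q4  //  ~~q3.
  branch 1 (add ~q4):
    × closes — contains both q4 and ~q4.
  branch 2 (add ~~q3):
    ~~q3: drop double negation, giving q3.
    (q2 | ((q2 & q1) | (q3 & ~q1))): β-rule — branch into q2  //  ((q2 & q1) | (q3 & ~q1)).
      branch 2.1 (add q2):
        ○ open, literals {q2=1, q3=1, q4=1}.
      branch 2.2 (add ((q2 & q1) | (q3 & ~q1))):
        ((q2 & q1) | (q3 & ~q1)): β-rule — branch into (q2 & q1)  //  (q3 & ~q1).
          branch 2.2.1 (add (q2 & q1)):
            (q2 & q1): α-rule — add q2, q1.
            ○ open, literals {q1=1, q2=1, q3=1, q4=1}.
          branch 2.2.2 (add (q3 & ~q1)):
            (q3 & ~q1): α-rule — add q3, ~q1.
            ○ open, literals {q1=0, q3=1, q4=1}.
1 branch closed, 3 open.
Each open branch fixes some atoms; the unmentioned ones are free. Counting distinct full assignments: branch {q2=1, q3=1, q4=1} (q1) contributes 2 new; branch {q1=1, q2=1, q3=1, q4=1} (none free) contributes 0 new; branch {q1=0, q3=1, q4=1} (q2) contributes 1 new. Total: 3.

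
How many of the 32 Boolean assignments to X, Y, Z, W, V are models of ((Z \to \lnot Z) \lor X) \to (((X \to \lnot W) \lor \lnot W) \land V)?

Initial set: {(((Z \to \lnot Z) \lor X) \to (((X \to \lnot W) \lor \lnot W) \land V))}.
(((Z \to \lnot Z) \lor X) \to (((X \to \lnot W) \lor \lnot W) \land V)): β-rule — branch into \lnot ((Z \to \lnot Z) \lor X)  //  (((X \to \lnot W) \lor \lnot W) \land V).
  branch 1 (add \lnot ((Z \to \lnot Z) \lor X)):
    \lnot ((Z \to \lnot Z) \lor X): α-rule — add \lnot (Z \to \lnot Z), \lnot X.
    \lnot (Z \to \lnot Z): α-rule — add Z, \lnot \lnot Z.
    ○ open, literals {X=false, Z=true}.
  branch 2 (add (((X \to \lnot W) \lor \lnot W) \land V)):
    (((X \to \lnot W) \lor \lnot W) \land V): α-rule — add ((X \to \lnot W) \lor \lnot W), V.
    ((X \to \lnot W) \lor \lnot W): β-rule — branch into (X \to \lnot W)  //  \lnot W.
      branch 2.1 (add (X \to \lnot W)):
        (X \to \lnot W): β-rule — branch into \lnot X  //  \lnot W.
          branch 2.1.1 (add \lnot X):
            ○ open, literals {V=true, X=false}.
          branch 2.1.2 (add \lnot W):
            ○ open, literals {V=true, W=false}.
      branch 2.2 (add \lnot W):
        ○ open, literals {V=true, W=false}.
0 branches closed, 4 open.
Each open branch fixes some atoms; the unmentioned ones are free. Counting distinct full assignments: branch {X=false, Z=true} (Y, W, V) contributes 8 new; branch {V=true, X=false} (Y, Z, W) contributes 4 new; branch {V=true, W=false} (X, Y, Z) contributes 4 new; branch {V=true, W=false} (X, Y, Z) contributes 0 new. Total: 16.

16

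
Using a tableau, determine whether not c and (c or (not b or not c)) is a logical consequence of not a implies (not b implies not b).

No

Initial set: {(not a implies (not b implies not b)); not (not c and (c or (not b or not c)))}.
(not a implies (not b implies not b)): β-rule — branch into not not a  //  (not b implies not b).
  branch 1 (add not not a):
    not (not c and (c or (not b or not c))): β-rule — branch into not not c  //  not (c or (not b or not c)).
      branch 1.1 (add not not c):
        ○ open, literals {a=T, c=T}.
      branch 1.2 (add not (c or (not b or not c))):
        not (c or (not b or not c)): α-rule — add not c, not (not b or not c).
        not (not b or not c): α-rule — add not not b, not not c.
        × closes — contains both c and not c.
  branch 2 (add (not b implies not b)):
    not (not c and (c or (not b or not c))): β-rule — branch into not not c  //  not (c or (not b or not c)).
      branch 2.1 (add not not c):
        (not b implies not b): β-rule — branch into not not b  //  not b.
          branch 2.1.1 (add not not b):
            ○ open, literals {b=T, c=T}.
          branch 2.1.2 (add not b):
            ○ open, literals {b=F, c=T}.
      branch 2.2 (add not (c or (not b or not c))):
        not (c or (not b or not c)): α-rule — add not c, not (not b or not c).
        not (not b or not c): α-rule — add not not b, not not c.
        × closes — contains both c and not c.
2 branches closed, 3 open.
An open branch gives a countermodel: a=T, c=T (unmentioned atoms arbitrary); the premises hold there but the conclusion fails.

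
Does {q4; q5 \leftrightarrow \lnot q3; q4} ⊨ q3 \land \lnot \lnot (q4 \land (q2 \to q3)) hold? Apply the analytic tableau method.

Initial set: {q4; (q5 \leftrightarrow \lnot q3); q4; \lnot (q3 \land \lnot \lnot (q4 \land (q2 \to q3)))}.
(q5 \leftrightarrow \lnot q3): β-rule — branch into q5, \lnot q3  //  \lnot q5, \lnot \lnot q3.
  branch 1 (add q5, \lnot q3):
    \lnot (q3 \land \lnot \lnot (q4 \land (q2 \to q3))): β-rule — branch into \lnot q3  //  \lnot \lnot \lnot (q4 \land (q2 \to q3)).
      branch 1.1 (add \lnot q3):
        ○ open, literals {q3=false, q4=true, q5=true}.
      branch 1.2 (add \lnot \lnot \lnot (q4 \land (q2 \to q3))):
        \lnot \lnot \lnot (q4 \land (q2 \to q3)): drop double negation, giving \lnot (q4 \land (q2 \to q3)).
        \lnot (q4 \land (q2 \to q3)): β-rule — branch into \lnot q4  //  \lnot (q2 \to q3).
          branch 1.2.1 (add \lnot q4):
            × closes — contains both q4 and \lnot q4.
          branch 1.2.2 (add \lnot (q2 \to q3)):
            \lnot (q2 \to q3): α-rule — add q2, \lnot q3.
            ○ open, literals {q2=true, q3=false, q4=true, q5=true}.
  branch 2 (add \lnot q5, \lnot \lnot q3):
    \lnot (q3 \land \lnot \lnot (q4 \land (q2 \to q3))): β-rule — branch into \lnot q3  //  \lnot \lnot \lnot (q4 \land (q2 \to q3)).
      branch 2.1 (add \lnot q3):
        × closes — contains both q3 and \lnot q3.
      branch 2.2 (add \lnot \lnot \lnot (q4 \land (q2 \to q3))):
        \lnot \lnot \lnot (q4 \land (q2 \to q3)): drop double negation, giving \lnot (q4 \land (q2 \to q3)).
        \lnot (q4 \land (q2 \to q3)): β-rule — branch into \lnot q4  //  \lnot (q2 \to q3).
          branch 2.2.1 (add \lnot q4):
            × closes — contains both q4 and \lnot q4.
          branch 2.2.2 (add \lnot (q2 \to q3)):
            \lnot (q2 \to q3): α-rule — add q2, \lnot q3.
            × closes — contains both q3 and \lnot q3.
4 branches closed, 2 open.
An open branch gives a countermodel: q3=false, q4=true, q5=true (unmentioned atoms arbitrary); the premises hold there but the conclusion fails.

No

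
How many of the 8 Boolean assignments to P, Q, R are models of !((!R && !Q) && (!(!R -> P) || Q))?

Initial set: {T !((!R && !Q) && (!(!R -> P) || Q))}.
T !((!R && !Q) && (!(!R -> P) || Q)): β-rule — branch into F (!R && !Q)  //  F (!(!R -> P) || Q).
  branch 1 (add F (!R && !Q)):
    F (!R && !Q): β-rule — branch into F !R  //  F !Q.
      branch 1.1 (add F !R):
        ○ open, literals {R=true}.
      branch 1.2 (add F !Q):
        ○ open, literals {Q=true}.
  branch 2 (add F (!(!R -> P) || Q)):
    F (!(!R -> P) || Q): α-rule — add F !(!R -> P), F Q.
    F !(!R -> P): β-rule — branch into F !R  //  T P.
      branch 2.1 (add F !R):
        ○ open, literals {Q=false, R=true}.
      branch 2.2 (add T P):
        ○ open, literals {P=true, Q=false}.
0 branches closed, 4 open.
Each open branch fixes some atoms; the unmentioned ones are free. Counting distinct full assignments: branch {R=true} (P, Q) contributes 4 new; branch {Q=true} (P, R) contributes 2 new; branch {Q=false, R=true} (P) contributes 0 new; branch {P=true, Q=false} (R) contributes 1 new. Total: 7.

7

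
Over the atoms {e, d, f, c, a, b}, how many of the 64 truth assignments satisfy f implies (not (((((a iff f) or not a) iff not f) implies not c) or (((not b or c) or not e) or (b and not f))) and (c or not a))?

32

Initial set: {(f implies (not (((((a iff f) or not a) iff not f) implies not c) or (((not b or c) or not e) or (b and not f))) and (c or not a)))}.
(f implies (not (((((a iff f) or not a) iff not f) implies not c) or (((not b or c) or not e) or (b and not f))) and (c or not a))): β-rule — branch into not f  //  (not (((((a iff f) or not a) iff not f) implies not c) or (((not b or c) or not e) or (b and not f))) and (c or not a)).
  branch 1 (add not f):
    ○ open, literals {f=0}.
  branch 2 (add (not (((((a iff f) or not a) iff not f) implies not c) or (((not b or c) or not e) or (b and not f))) and (c or not a))):
    (not (((((a iff f) or not a) iff not f) implies not c) or (((not b or c) or not e) or (b and not f))) and (c or not a)): α-rule — add not (((((a iff f) or not a) iff not f) implies not c) or (((not b or c) or not e) or (b and not f))), (c or not a).
    not (((((a iff f) or not a) iff not f) implies not c) or (((not b or c) or not e) or (b and not f))): α-rule — add not ((((a iff f) or not a) iff not f) implies not c), not (((not b or c) or not e) or (b and not f)).
    not ((((a iff f) or not a) iff not f) implies not c): α-rule — add (((a iff f) or not a) iff not f), not not c.
    not (((not b or c) or not e) or (b and not f)): α-rule — add not ((not b or c) or not e), not (b and not f).
    not ((not b or c) or not e): α-rule — add not (not b or c), not not e.
    not (not b or c): α-rule — add not not b, not c.
    × closes — contains both c and not c.
1 branch closed, 1 open.
Each open branch fixes some atoms; the unmentioned ones are free. Counting distinct full assignments: branch {f=0} (e, d, c, a, b) contributes 32 new. Total: 32.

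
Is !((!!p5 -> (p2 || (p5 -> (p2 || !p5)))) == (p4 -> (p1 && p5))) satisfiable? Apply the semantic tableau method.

Initial set: {!((!!p5 -> (p2 || (p5 -> (p2 || !p5)))) == (p4 -> (p1 && p5)))}.
!((!!p5 -> (p2 || (p5 -> (p2 || !p5)))) == (p4 -> (p1 && p5))): β-rule — branch into (!!p5 -> (p2 || (p5 -> (p2 || !p5)))), !(p4 -> (p1 && p5))  //  !(!!p5 -> (p2 || (p5 -> (p2 || !p5)))), (p4 -> (p1 && p5)).
  branch 1 (add (!!p5 -> (p2 || (p5 -> (p2 || !p5)))), !(p4 -> (p1 && p5))):
    !(p4 -> (p1 && p5)): α-rule — add p4, !(p1 && p5).
    (!!p5 -> (p2 || (p5 -> (p2 || !p5)))): β-rule — branch into !!!p5  //  (p2 || (p5 -> (p2 || !p5))).
      branch 1.1 (add !!!p5):
        !!!p5: drop double negation, giving !p5.
        !(p1 && p5): β-rule — branch into !p1  //  !p5.
          branch 1.1.1 (add !p1):
            ○ open, literals {p1=false, p4=true, p5=false}.
          branch 1.1.2 (add !p5):
            ○ open, literals {p4=true, p5=false}.
      branch 1.2 (add (p2 || (p5 -> (p2 || !p5)))):
        !(p1 && p5): β-rule — branch into !p1  //  !p5.
          branch 1.2.1 (add !p1):
            (p2 || (p5 -> (p2 || !p5))): β-rule — branch into p2  //  (p5 -> (p2 || !p5)).
              branch 1.2.1.1 (add p2):
                ○ open, literals {p1=false, p2=true, p4=true}.
              branch 1.2.1.2 (add (p5 -> (p2 || !p5))):
                (p5 -> (p2 || !p5)): β-rule — branch into !p5  //  (p2 || !p5).
                  branch 1.2.1.2.1 (add !p5):
                    ○ open, literals {p1=false, p4=true, p5=false}.
                  branch 1.2.1.2.2 (add (p2 || !p5)):
                    (p2 || !p5): β-rule — branch into p2  //  !p5.
                      branch 1.2.1.2.2.1 (add p2):
                        ○ open, literals {p1=false, p2=true, p4=true}.
                      branch 1.2.1.2.2.2 (add !p5):
                        ○ open, literals {p1=false, p4=true, p5=false}.
          branch 1.2.2 (add !p5):
            (p2 || (p5 -> (p2 || !p5))): β-rule — branch into p2  //  (p5 -> (p2 || !p5)).
              branch 1.2.2.1 (add p2):
                ○ open, literals {p2=true, p4=true, p5=false}.
              branch 1.2.2.2 (add (p5 -> (p2 || !p5))):
                (p5 -> (p2 || !p5)): β-rule — branch into !p5  //  (p2 || !p5).
                  branch 1.2.2.2.1 (add !p5):
                    ○ open, literals {p4=true, p5=false}.
                  branch 1.2.2.2.2 (add (p2 || !p5)):
                    (p2 || !p5): β-rule — branch into p2  //  !p5.
                      branch 1.2.2.2.2.1 (add p2):
                        ○ open, literals {p2=true, p4=true, p5=false}.
                      branch 1.2.2.2.2.2 (add !p5):
                        ○ open, literals {p4=true, p5=false}.
  branch 2 (add !(!!p5 -> (p2 || (p5 -> (p2 || !p5)))), (p4 -> (p1 && p5))):
    !(!!p5 -> (p2 || (p5 -> (p2 || !p5)))): α-rule — add !!p5, !(p2 || (p5 -> (p2 || !p5))).
    !!p5: drop double negation, giving p5.
    !(p2 || (p5 -> (p2 || !p5))): α-rule — add !p2, !(p5 -> (p2 || !p5)).
    !(p5 -> (p2 || !p5)): α-rule — add p5, !(p2 || !p5).
    !(p2 || !p5): α-rule — add !p2, !!p5.
    (p4 -> (p1 && p5)): β-rule — branch into !p4  //  (p1 && p5).
      branch 2.1 (add !p4):
        ○ open, literals {p2=false, p4=false, p5=true}.
      branch 2.2 (add (p1 && p5)):
        (p1 && p5): α-rule — add p1, p5.
        ○ open, literals {p1=true, p2=false, p5=true}.
0 branches closed, 12 open.
An open branch gives a satisfying assignment: p1=false, p4=true, p5=false.

Satisfiable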